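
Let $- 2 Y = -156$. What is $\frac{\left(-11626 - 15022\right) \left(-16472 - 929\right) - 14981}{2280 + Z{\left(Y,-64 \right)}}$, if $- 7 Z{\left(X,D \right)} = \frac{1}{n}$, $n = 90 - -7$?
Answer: $\frac{314843382693}{1548119} \approx 2.0337 \cdot 10^{5}$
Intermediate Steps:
$Y = 78$ ($Y = \left(- \frac{1}{2}\right) \left(-156\right) = 78$)
$n = 97$ ($n = 90 + 7 = 97$)
$Z{\left(X,D \right)} = - \frac{1}{679}$ ($Z{\left(X,D \right)} = - \frac{1}{7 \cdot 97} = \left(- \frac{1}{7}\right) \frac{1}{97} = - \frac{1}{679}$)
$\frac{\left(-11626 - 15022\right) \left(-16472 - 929\right) - 14981}{2280 + Z{\left(Y,-64 \right)}} = \frac{\left(-11626 - 15022\right) \left(-16472 - 929\right) - 14981}{2280 - \frac{1}{679}} = \frac{\left(-26648\right) \left(-17401\right) - 14981}{\frac{1548119}{679}} = \left(463701848 - 14981\right) \frac{679}{1548119} = 463686867 \cdot \frac{679}{1548119} = \frac{314843382693}{1548119}$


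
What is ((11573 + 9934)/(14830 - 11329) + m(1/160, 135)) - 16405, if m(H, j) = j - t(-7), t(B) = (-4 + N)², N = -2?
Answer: -19021933/1167 ≈ -16300.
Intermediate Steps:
t(B) = 36 (t(B) = (-4 - 2)² = (-6)² = 36)
m(H, j) = -36 + j (m(H, j) = j - 1*36 = j - 36 = -36 + j)
((11573 + 9934)/(14830 - 11329) + m(1/160, 135)) - 16405 = ((11573 + 9934)/(14830 - 11329) + (-36 + 135)) - 16405 = (21507/3501 + 99) - 16405 = (21507*(1/3501) + 99) - 16405 = (7169/1167 + 99) - 16405 = 122702/1167 - 16405 = -19021933/1167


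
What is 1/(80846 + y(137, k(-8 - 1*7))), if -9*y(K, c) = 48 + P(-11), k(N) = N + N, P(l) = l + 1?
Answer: 9/727576 ≈ 1.2370e-5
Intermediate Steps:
P(l) = 1 + l
k(N) = 2*N
y(K, c) = -38/9 (y(K, c) = -(48 + (1 - 11))/9 = -(48 - 10)/9 = -1/9*38 = -38/9)
1/(80846 + y(137, k(-8 - 1*7))) = 1/(80846 - 38/9) = 1/(727576/9) = 9/727576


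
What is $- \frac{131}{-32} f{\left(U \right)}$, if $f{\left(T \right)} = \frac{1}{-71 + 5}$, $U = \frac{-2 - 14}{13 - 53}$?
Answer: $- \frac{131}{2112} \approx -0.062027$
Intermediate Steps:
$U = \frac{2}{5}$ ($U = - \frac{16}{-40} = \left(-16\right) \left(- \frac{1}{40}\right) = \frac{2}{5} \approx 0.4$)
$f{\left(T \right)} = - \frac{1}{66}$ ($f{\left(T \right)} = \frac{1}{-66} = - \frac{1}{66}$)
$- \frac{131}{-32} f{\left(U \right)} = - \frac{131}{-32} \left(- \frac{1}{66}\right) = \left(-131\right) \left(- \frac{1}{32}\right) \left(- \frac{1}{66}\right) = \frac{131}{32} \left(- \frac{1}{66}\right) = - \frac{131}{2112}$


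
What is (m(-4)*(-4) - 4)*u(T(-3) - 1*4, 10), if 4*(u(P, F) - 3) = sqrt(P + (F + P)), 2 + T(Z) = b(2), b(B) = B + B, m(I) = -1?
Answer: 0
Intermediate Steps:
b(B) = 2*B
T(Z) = 2 (T(Z) = -2 + 2*2 = -2 + 4 = 2)
u(P, F) = 3 + sqrt(F + 2*P)/4 (u(P, F) = 3 + sqrt(P + (F + P))/4 = 3 + sqrt(F + 2*P)/4)
(m(-4)*(-4) - 4)*u(T(-3) - 1*4, 10) = (-1*(-4) - 4)*(3 + sqrt(10 + 2*(2 - 1*4))/4) = (4 - 4)*(3 + sqrt(10 + 2*(2 - 4))/4) = 0*(3 + sqrt(10 + 2*(-2))/4) = 0*(3 + sqrt(10 - 4)/4) = 0*(3 + sqrt(6)/4) = 0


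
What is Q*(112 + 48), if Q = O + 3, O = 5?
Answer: 1280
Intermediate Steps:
Q = 8 (Q = 5 + 3 = 8)
Q*(112 + 48) = 8*(112 + 48) = 8*160 = 1280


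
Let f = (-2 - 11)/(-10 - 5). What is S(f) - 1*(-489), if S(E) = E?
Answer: 7348/15 ≈ 489.87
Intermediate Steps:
f = 13/15 (f = -13/(-15) = -13*(-1/15) = 13/15 ≈ 0.86667)
S(f) - 1*(-489) = 13/15 - 1*(-489) = 13/15 + 489 = 7348/15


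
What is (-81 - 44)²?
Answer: 15625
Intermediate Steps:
(-81 - 44)² = (-125)² = 15625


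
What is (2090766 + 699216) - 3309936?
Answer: -519954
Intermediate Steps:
(2090766 + 699216) - 3309936 = 2789982 - 3309936 = -519954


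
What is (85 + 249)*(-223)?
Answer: -74482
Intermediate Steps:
(85 + 249)*(-223) = 334*(-223) = -74482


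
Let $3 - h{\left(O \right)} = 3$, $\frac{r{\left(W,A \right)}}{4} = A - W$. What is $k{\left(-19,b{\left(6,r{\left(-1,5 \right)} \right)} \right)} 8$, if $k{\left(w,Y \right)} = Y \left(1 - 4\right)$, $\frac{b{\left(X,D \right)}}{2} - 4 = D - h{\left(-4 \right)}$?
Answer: $-1344$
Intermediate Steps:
$r{\left(W,A \right)} = - 4 W + 4 A$ ($r{\left(W,A \right)} = 4 \left(A - W\right) = - 4 W + 4 A$)
$h{\left(O \right)} = 0$ ($h{\left(O \right)} = 3 - 3 = 0$)
$b{\left(X,D \right)} = 8 + 2 D$ ($b{\left(X,D \right)} = 8 + 2 \left(D - 0\right) = 8 + 2 \left(D + 0\right) = 8 + 2 D$)
$k{\left(w,Y \right)} = - 3 Y$ ($k{\left(w,Y \right)} = Y \left(-3\right) = - 3 Y$)
$k{\left(-19,b{\left(6,r{\left(-1,5 \right)} \right)} \right)} 8 = - 3 \left(8 + 2 \left(\left(-4\right) \left(-1\right) + 4 \cdot 5\right)\right) 8 = - 3 \left(8 + 2 \left(4 + 20\right)\right) 8 = - 3 \left(8 + 2 \cdot 24\right) 8 = - 3 \left(8 + 48\right) 8 = \left(-3\right) 56 \cdot 8 = \left(-168\right) 8 = -1344$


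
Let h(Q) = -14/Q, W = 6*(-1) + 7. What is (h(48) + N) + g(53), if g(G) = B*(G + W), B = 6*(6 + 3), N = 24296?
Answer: 653081/24 ≈ 27212.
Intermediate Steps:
B = 54 (B = 6*9 = 54)
W = 1 (W = -6 + 7 = 1)
g(G) = 54 + 54*G (g(G) = 54*(G + 1) = 54*(1 + G) = 54 + 54*G)
(h(48) + N) + g(53) = (-14/48 + 24296) + (54 + 54*53) = (-14*1/48 + 24296) + (54 + 2862) = (-7/24 + 24296) + 2916 = 583097/24 + 2916 = 653081/24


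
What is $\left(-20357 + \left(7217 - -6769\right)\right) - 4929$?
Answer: $-11300$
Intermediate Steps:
$\left(-20357 + \left(7217 - -6769\right)\right) - 4929 = \left(-20357 + \left(7217 + 6769\right)\right) - 4929 = \left(-20357 + 13986\right) - 4929 = -6371 - 4929 = -11300$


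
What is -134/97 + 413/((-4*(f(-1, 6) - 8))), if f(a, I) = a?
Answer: 35237/3492 ≈ 10.091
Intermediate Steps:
-134/97 + 413/((-4*(f(-1, 6) - 8))) = -134/97 + 413/((-4*(-1 - 8))) = -134*1/97 + 413/((-4*(-9))) = -134/97 + 413/36 = 35237/3492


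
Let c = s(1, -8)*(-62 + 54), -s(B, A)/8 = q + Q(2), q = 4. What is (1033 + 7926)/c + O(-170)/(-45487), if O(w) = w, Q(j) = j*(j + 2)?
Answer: 407648593/34934016 ≈ 11.669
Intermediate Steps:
Q(j) = j*(2 + j)
s(B, A) = -96 (s(B, A) = -8*(4 + 2*(2 + 2)) = -8*(4 + 2*4) = -8*(4 + 8) = -8*12 = -96)
c = 768 (c = -96*(-62 + 54) = -96*(-8) = 768)
(1033 + 7926)/c + O(-170)/(-45487) = (1033 + 7926)/768 - 170/(-45487) = 8959*(1/768) - 170*(-1/45487) = 8959/768 + 170/45487 = 407648593/34934016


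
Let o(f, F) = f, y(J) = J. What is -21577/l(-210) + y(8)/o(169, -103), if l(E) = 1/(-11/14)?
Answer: 40111755/2366 ≈ 16953.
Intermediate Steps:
l(E) = -14/11 (l(E) = 1/(-11*1/14) = 1/(-11/14) = -14/11)
-21577/l(-210) + y(8)/o(169, -103) = -21577/(-14/11) + 8/169 = -21577*(-11/14) + 8*(1/169) = 237347/14 + 8/169 = 40111755/2366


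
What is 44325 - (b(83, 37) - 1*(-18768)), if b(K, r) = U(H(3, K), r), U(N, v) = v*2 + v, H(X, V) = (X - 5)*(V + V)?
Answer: 25446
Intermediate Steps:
H(X, V) = 2*V*(-5 + X) (H(X, V) = (-5 + X)*(2*V) = 2*V*(-5 + X))
U(N, v) = 3*v (U(N, v) = 2*v + v = 3*v)
b(K, r) = 3*r
44325 - (b(83, 37) - 1*(-18768)) = 44325 - (3*37 - 1*(-18768)) = 44325 - (111 + 18768) = 44325 - 1*18879 = 44325 - 18879 = 25446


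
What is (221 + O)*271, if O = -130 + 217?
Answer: 83468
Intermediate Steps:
O = 87
(221 + O)*271 = (221 + 87)*271 = 308*271 = 83468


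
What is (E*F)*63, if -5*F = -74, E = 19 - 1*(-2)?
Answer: 97902/5 ≈ 19580.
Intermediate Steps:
E = 21 (E = 19 + 2 = 21)
F = 74/5 (F = -⅕*(-74) = 74/5 ≈ 14.800)
(E*F)*63 = (21*(74/5))*63 = (1554/5)*63 = 97902/5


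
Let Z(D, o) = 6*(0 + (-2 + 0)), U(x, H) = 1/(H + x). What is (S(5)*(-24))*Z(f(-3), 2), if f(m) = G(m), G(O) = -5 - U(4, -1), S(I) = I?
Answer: 1440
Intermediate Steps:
G(O) = -16/3 (G(O) = -5 - 1/(-1 + 4) = -5 - 1/3 = -5 - 1*⅓ = -5 - ⅓ = -16/3)
f(m) = -16/3
Z(D, o) = -12 (Z(D, o) = 6*(0 - 2) = 6*(-2) = -12)
(S(5)*(-24))*Z(f(-3), 2) = (5*(-24))*(-12) = -120*(-12) = 1440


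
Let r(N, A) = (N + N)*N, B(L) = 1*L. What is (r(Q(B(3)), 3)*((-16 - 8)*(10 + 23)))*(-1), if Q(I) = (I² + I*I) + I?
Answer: 698544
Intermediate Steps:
B(L) = L
Q(I) = I + 2*I² (Q(I) = (I² + I²) + I = 2*I² + I = I + 2*I²)
r(N, A) = 2*N² (r(N, A) = (2*N)*N = 2*N²)
(r(Q(B(3)), 3)*((-16 - 8)*(10 + 23)))*(-1) = ((2*(3*(1 + 2*3))²)*((-16 - 8)*(10 + 23)))*(-1) = ((2*(3*(1 + 6))²)*(-24*33))*(-1) = ((2*(3*7)²)*(-792))*(-1) = ((2*21²)*(-792))*(-1) = ((2*441)*(-792))*(-1) = (882*(-792))*(-1) = -698544*(-1) = 698544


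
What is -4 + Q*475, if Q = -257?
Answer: -122079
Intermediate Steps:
-4 + Q*475 = -4 - 257*475 = -4 - 122075 = -122079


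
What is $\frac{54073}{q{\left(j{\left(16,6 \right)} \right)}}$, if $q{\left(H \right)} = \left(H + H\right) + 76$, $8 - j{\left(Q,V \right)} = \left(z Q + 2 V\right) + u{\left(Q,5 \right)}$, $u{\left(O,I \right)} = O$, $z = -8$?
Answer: $\frac{54073}{292} \approx 185.18$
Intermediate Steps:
$j{\left(Q,V \right)} = 8 - 2 V + 7 Q$ ($j{\left(Q,V \right)} = 8 - \left(\left(- 8 Q + 2 V\right) + Q\right) = 8 - \left(- 7 Q + 2 V\right) = 8 + \left(- 2 V + 7 Q\right) = 8 - 2 V + 7 Q$)
$q{\left(H \right)} = 76 + 2 H$ ($q{\left(H \right)} = 2 H + 76 = 76 + 2 H$)
$\frac{54073}{q{\left(j{\left(16,6 \right)} \right)}} = \frac{54073}{76 + 2 \left(8 - 12 + 7 \cdot 16\right)} = \frac{54073}{76 + 2 \left(8 - 12 + 112\right)} = \frac{54073}{76 + 2 \cdot 108} = \frac{54073}{76 + 216} = \frac{54073}{292}$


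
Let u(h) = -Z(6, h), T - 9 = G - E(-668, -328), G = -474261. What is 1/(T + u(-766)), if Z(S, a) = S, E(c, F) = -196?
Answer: -1/474062 ≈ -2.1094e-6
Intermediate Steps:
T = -474056 (T = 9 + (-474261 - 1*(-196)) = 9 + (-474261 + 196) = 9 - 474065 = -474056)
u(h) = -6 (u(h) = -1*6 = -6)
1/(T + u(-766)) = 1/(-474056 - 6) = 1/(-474062) = -1/474062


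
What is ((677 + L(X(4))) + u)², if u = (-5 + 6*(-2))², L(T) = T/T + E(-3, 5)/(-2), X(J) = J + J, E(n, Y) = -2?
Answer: 937024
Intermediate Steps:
X(J) = 2*J
L(T) = 2 (L(T) = T/T - 2/(-2) = 1 - 2*(-½) = 1 + 1 = 2)
u = 289 (u = (-5 - 12)² = (-17)² = 289)
((677 + L(X(4))) + u)² = ((677 + 2) + 289)² = (679 + 289)² = 968² = 937024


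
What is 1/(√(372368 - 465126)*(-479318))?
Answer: I*√92758/44460579044 ≈ 6.8502e-9*I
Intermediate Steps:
1/(√(372368 - 465126)*(-479318)) = -1/479318/√(-92758) = -1/479318/(I*√92758) = -I*√92758/92758*(-1/479318) = I*√92758/44460579044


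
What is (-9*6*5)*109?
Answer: -29430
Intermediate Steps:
(-9*6*5)*109 = -54*5*109 = -270*109 = -29430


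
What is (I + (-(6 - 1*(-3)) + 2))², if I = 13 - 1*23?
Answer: 289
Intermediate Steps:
I = -10 (I = 13 - 23 = -10)
(I + (-(6 - 1*(-3)) + 2))² = (-10 + (-(6 - 1*(-3)) + 2))² = (-10 + (-(6 + 3) + 2))² = (-10 + (-1*9 + 2))² = (-10 + (-9 + 2))² = (-10 - 7)² = (-17)² = 289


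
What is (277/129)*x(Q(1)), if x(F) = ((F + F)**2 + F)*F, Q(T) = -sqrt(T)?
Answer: -277/43 ≈ -6.4419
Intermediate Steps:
x(F) = F*(F + 4*F**2) (x(F) = ((2*F)**2 + F)*F = (4*F**2 + F)*F = (F + 4*F**2)*F = F*(F + 4*F**2))
(277/129)*x(Q(1)) = (277/129)*((-sqrt(1))**2*(1 + 4*(-sqrt(1)))) = (277*(1/129))*((-1*1)**2*(1 + 4*(-1*1))) = 277*((-1)**2*(1 + 4*(-1)))/129 = 277*(1*(1 - 4))/129 = 277*(1*(-3))/129 = (277/129)*(-3) = -277/43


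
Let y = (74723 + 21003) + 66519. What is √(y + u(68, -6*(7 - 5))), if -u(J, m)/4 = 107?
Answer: √161817 ≈ 402.26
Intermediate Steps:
u(J, m) = -428 (u(J, m) = -4*107 = -428)
y = 162245 (y = 95726 + 66519 = 162245)
√(y + u(68, -6*(7 - 5))) = √(162245 - 428) = √161817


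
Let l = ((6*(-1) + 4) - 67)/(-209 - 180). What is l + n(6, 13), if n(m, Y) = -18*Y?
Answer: -90957/389 ≈ -233.82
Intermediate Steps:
l = 69/389 (l = ((-6 + 4) - 67)/(-389) = (-2 - 67)*(-1/389) = -69*(-1/389) = 69/389 ≈ 0.17738)
l + n(6, 13) = 69/389 - 18*13 = 69/389 - 234 = -90957/389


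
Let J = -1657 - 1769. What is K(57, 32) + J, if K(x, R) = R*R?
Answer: -2402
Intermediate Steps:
K(x, R) = R²
J = -3426
K(57, 32) + J = 32² - 3426 = 1024 - 3426 = -2402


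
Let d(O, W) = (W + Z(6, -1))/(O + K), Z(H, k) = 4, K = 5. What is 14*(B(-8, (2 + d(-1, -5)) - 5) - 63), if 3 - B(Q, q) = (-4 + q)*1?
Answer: -1477/2 ≈ -738.50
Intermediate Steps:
d(O, W) = (4 + W)/(5 + O) (d(O, W) = (W + 4)/(O + 5) = (4 + W)/(5 + O))
B(Q, q) = 7 - q (B(Q, q) = 3 - (-4 + q) = 3 + (4 - q) = 7 - q)
14*(B(-8, (2 + d(-1, -5)) - 5) - 63) = 14*((7 - ((2 + (4 - 5)/(5 - 1)) - 5)) - 63) = 14*((7 - ((2 - 1/4) - 5)) - 63) = 14*((7 - ((2 + (¼)*(-1)) - 5)) - 63) = 14*((7 - ((2 - ¼) - 5)) - 63) = 14*((7 - (7/4 - 5)) - 63) = 14*((7 - 1*(-13/4)) - 63) = 14*((7 + 13/4) - 63) = 14*(41/4 - 63) = 14*(-211/4) = -1477/2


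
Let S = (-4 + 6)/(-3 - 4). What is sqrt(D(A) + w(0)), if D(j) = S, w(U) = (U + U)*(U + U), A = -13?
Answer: I*sqrt(14)/7 ≈ 0.53452*I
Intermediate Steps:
w(U) = 4*U**2 (w(U) = (2*U)*(2*U) = 4*U**2)
S = -2/7 (S = 2/(-7) = 2*(-1/7) = -2/7 ≈ -0.28571)
D(j) = -2/7
sqrt(D(A) + w(0)) = sqrt(-2/7 + 4*0**2) = sqrt(-2/7 + 4*0) = sqrt(-2/7 + 0) = sqrt(-2/7) = I*sqrt(14)/7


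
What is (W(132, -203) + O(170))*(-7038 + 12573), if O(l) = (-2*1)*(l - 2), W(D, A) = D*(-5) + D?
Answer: -4782240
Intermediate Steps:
W(D, A) = -4*D (W(D, A) = -5*D + D = -4*D)
O(l) = 4 - 2*l (O(l) = -2*(-2 + l) = 4 - 2*l)
(W(132, -203) + O(170))*(-7038 + 12573) = (-4*132 + (4 - 2*170))*(-7038 + 12573) = (-528 + (4 - 340))*5535 = (-528 - 336)*5535 = -864*5535 = -4782240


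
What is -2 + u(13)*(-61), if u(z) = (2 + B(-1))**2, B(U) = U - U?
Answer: -246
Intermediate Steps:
B(U) = 0
u(z) = 4 (u(z) = (2 + 0)**2 = 2**2 = 4)
-2 + u(13)*(-61) = -2 + 4*(-61) = -2 - 244 = -246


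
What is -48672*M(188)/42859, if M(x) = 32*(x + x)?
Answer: -585621504/42859 ≈ -13664.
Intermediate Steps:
M(x) = 64*x (M(x) = 32*(2*x) = 64*x)
-48672*M(188)/42859 = -48672/(42859/((64*188))) = -48672/(42859/12032) = -48672/(42859*(1/12032)) = -48672/42859/12032 = -48672*12032/42859 = -585621504/42859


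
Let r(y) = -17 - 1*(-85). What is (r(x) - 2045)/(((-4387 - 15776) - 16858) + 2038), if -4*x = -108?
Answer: 659/11661 ≈ 0.056513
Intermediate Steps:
x = 27 (x = -¼*(-108) = 27)
r(y) = 68 (r(y) = -17 + 85 = 68)
(r(x) - 2045)/(((-4387 - 15776) - 16858) + 2038) = (68 - 2045)/(((-4387 - 15776) - 16858) + 2038) = -1977/((-20163 - 16858) + 2038) = -1977/(-37021 + 2038) = -1977/(-34983) = -1977*(-1/34983) = 659/11661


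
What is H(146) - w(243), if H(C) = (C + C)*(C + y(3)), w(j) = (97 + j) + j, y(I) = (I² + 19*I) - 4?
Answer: 60153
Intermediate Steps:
y(I) = -4 + I² + 19*I
w(j) = 97 + 2*j
H(C) = 2*C*(62 + C) (H(C) = (C + C)*(C + (-4 + 3² + 19*3)) = (2*C)*(C + (-4 + 9 + 57)) = (2*C)*(C + 62) = (2*C)*(62 + C) = 2*C*(62 + C))
H(146) - w(243) = 2*146*(62 + 146) - (97 + 2*243) = 2*146*208 - (97 + 486) = 60736 - 1*583 = 60736 - 583 = 60153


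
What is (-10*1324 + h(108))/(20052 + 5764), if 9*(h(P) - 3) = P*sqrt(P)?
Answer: -1891/3688 + 9*sqrt(3)/3227 ≈ -0.50791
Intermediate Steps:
h(P) = 3 + P**(3/2)/9 (h(P) = 3 + (P*sqrt(P))/9 = 3 + P**(3/2)/9)
(-10*1324 + h(108))/(20052 + 5764) = (-10*1324 + (3 + 108**(3/2)/9))/(20052 + 5764) = (-13240 + (3 + (648*sqrt(3))/9))/25816 = (-13240 + (3 + 72*sqrt(3)))*(1/25816) = (-13237 + 72*sqrt(3))*(1/25816) = -1891/3688 + 9*sqrt(3)/3227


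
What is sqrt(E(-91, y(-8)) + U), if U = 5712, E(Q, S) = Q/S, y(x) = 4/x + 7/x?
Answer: 2*sqrt(174790)/11 ≈ 76.014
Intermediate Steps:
y(x) = 11/x
sqrt(E(-91, y(-8)) + U) = sqrt(-91/(11/(-8)) + 5712) = sqrt(-91/(11*(-1/8)) + 5712) = sqrt(-91/(-11/8) + 5712) = sqrt(-91*(-8/11) + 5712) = sqrt(728/11 + 5712) = sqrt(63560/11) = 2*sqrt(174790)/11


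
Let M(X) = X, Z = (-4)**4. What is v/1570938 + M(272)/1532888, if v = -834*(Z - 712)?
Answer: 12153973606/50168166853 ≈ 0.24226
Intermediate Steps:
Z = 256
v = 380304 (v = -834*(256 - 712) = -834*(-456) = 380304)
v/1570938 + M(272)/1532888 = 380304/1570938 + 272/1532888 = 380304*(1/1570938) + 272*(1/1532888) = 63384/261823 + 34/191611 = 12153973606/50168166853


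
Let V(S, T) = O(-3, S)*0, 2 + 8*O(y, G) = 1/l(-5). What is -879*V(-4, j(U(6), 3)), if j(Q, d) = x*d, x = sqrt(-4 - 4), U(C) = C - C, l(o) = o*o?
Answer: 0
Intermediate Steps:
l(o) = o**2
O(y, G) = -49/200 (O(y, G) = -1/4 + 1/(8*((-5)**2)) = -1/4 + (1/8)/25 = -1/4 + (1/8)*(1/25) = -1/4 + 1/200 = -49/200)
U(C) = 0
x = 2*I*sqrt(2) (x = sqrt(-8) = 2*I*sqrt(2) ≈ 2.8284*I)
j(Q, d) = 2*I*d*sqrt(2) (j(Q, d) = (2*I*sqrt(2))*d = 2*I*d*sqrt(2))
V(S, T) = 0 (V(S, T) = -49/200*0 = 0)
-879*V(-4, j(U(6), 3)) = -879*0 = 0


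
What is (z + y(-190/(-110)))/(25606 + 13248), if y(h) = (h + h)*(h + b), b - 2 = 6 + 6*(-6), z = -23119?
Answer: -2808381/4701334 ≈ -0.59736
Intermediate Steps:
b = -28 (b = 2 + (6 + 6*(-6)) = 2 + (6 - 36) = 2 - 30 = -28)
y(h) = 2*h*(-28 + h) (y(h) = (h + h)*(h - 28) = (2*h)*(-28 + h) = 2*h*(-28 + h))
(z + y(-190/(-110)))/(25606 + 13248) = (-23119 + 2*(-190/(-110))*(-28 - 190/(-110)))/(25606 + 13248) = (-23119 + 2*(-190*(-1/110))*(-28 - 190*(-1/110)))/38854 = (-23119 + 2*(19/11)*(-28 + 19/11))*(1/38854) = (-23119 + 2*(19/11)*(-289/11))*(1/38854) = (-23119 - 10982/121)*(1/38854) = -2808381/121*1/38854 = -2808381/4701334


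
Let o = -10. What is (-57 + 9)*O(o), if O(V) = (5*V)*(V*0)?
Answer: 0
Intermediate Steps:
O(V) = 0 (O(V) = (5*V)*0 = 0)
(-57 + 9)*O(o) = (-57 + 9)*0 = -48*0 = 0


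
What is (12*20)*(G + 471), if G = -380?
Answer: 21840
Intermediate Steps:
(12*20)*(G + 471) = (12*20)*(-380 + 471) = 240*91 = 21840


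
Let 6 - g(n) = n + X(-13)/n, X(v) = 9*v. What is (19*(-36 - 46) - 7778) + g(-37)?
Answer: -343958/37 ≈ -9296.2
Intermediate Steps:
g(n) = 6 - n + 117/n (g(n) = 6 - (n + (9*(-13))/n) = 6 - (n - 117/n) = 6 + (-n + 117/n) = 6 - n + 117/n)
(19*(-36 - 46) - 7778) + g(-37) = (19*(-36 - 46) - 7778) + (6 - 1*(-37) + 117/(-37)) = (19*(-82) - 7778) + (6 + 37 + 117*(-1/37)) = (-1558 - 7778) + (6 + 37 - 117/37) = -9336 + 1474/37 = -343958/37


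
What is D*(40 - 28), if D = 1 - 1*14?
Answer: -156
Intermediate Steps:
D = -13 (D = 1 - 14 = -13)
D*(40 - 28) = -13*(40 - 28) = -13*12 = -156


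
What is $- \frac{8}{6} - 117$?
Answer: $- \frac{355}{3} \approx -118.33$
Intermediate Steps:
$- \frac{8}{6} - 117 = \left(-8\right) \frac{1}{6} - 117 = - \frac{4}{3} - 117 = - \frac{355}{3}$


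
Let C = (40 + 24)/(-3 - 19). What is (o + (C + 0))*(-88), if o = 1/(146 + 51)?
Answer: 50344/197 ≈ 255.55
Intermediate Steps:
o = 1/197 ≈ 0.0050761
C = -32/11 (C = 64/(-22) = 64*(-1/22) = -32/11 ≈ -2.9091)
(o + (C + 0))*(-88) = (1/197 + (-32/11 + 0))*(-88) = (1/197 - 32/11)*(-88) = -6293/2167*(-88) = 50344/197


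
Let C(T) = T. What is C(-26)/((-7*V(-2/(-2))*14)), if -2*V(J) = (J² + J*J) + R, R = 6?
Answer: -13/196 ≈ -0.066326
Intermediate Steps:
V(J) = -3 - J² (V(J) = -((J² + J*J) + 6)/2 = -((J² + J²) + 6)/2 = -(2*J² + 6)/2 = -(6 + 2*J²)/2 = -3 - J²)
C(-26)/((-7*V(-2/(-2))*14)) = -26*(-1/(98*(-3 - (-2/(-2))²))) = -26*(-1/(98*(-3 - (-2*(-½))²))) = -26*(-1/(98*(-3 - 1*1²))) = -26*(-1/(98*(-3 - 1*1))) = -26*(-1/(98*(-3 - 1))) = -26/(-7*(-4)*14) = -26/(28*14) = -26/392 = -26*1/392 = -13/196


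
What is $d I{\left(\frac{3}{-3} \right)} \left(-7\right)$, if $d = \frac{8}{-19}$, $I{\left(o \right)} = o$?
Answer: $- \frac{56}{19} \approx -2.9474$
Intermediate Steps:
$d = - \frac{8}{19}$ ($d = 8 \left(- \frac{1}{19}\right) = - \frac{8}{19} \approx -0.42105$)
$d I{\left(\frac{3}{-3} \right)} \left(-7\right) = - \frac{8 \frac{3}{-3}}{19} \left(-7\right) = - \frac{8 \cdot 3 \left(- \frac{1}{3}\right)}{19} \left(-7\right) = \left(- \frac{8}{19}\right) \left(-1\right) \left(-7\right) = \frac{8}{19} \left(-7\right) = - \frac{56}{19}$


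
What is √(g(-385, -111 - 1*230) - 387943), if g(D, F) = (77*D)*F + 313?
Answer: √9721315 ≈ 3117.9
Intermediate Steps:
g(D, F) = 313 + 77*D*F (g(D, F) = 77*D*F + 313 = 313 + 77*D*F)
√(g(-385, -111 - 1*230) - 387943) = √((313 + 77*(-385)*(-111 - 1*230)) - 387943) = √((313 + 77*(-385)*(-111 - 230)) - 387943) = √((313 + 77*(-385)*(-341)) - 387943) = √((313 + 10108945) - 387943) = √(10109258 - 387943) = √9721315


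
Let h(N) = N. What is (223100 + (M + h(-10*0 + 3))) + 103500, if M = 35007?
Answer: 361610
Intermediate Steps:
(223100 + (M + h(-10*0 + 3))) + 103500 = (223100 + (35007 + (-10*0 + 3))) + 103500 = (223100 + (35007 + (0 + 3))) + 103500 = (223100 + (35007 + 3)) + 103500 = (223100 + 35010) + 103500 = 258110 + 103500 = 361610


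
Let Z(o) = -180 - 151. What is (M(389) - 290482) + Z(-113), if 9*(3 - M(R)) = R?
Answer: -2617679/9 ≈ -2.9085e+5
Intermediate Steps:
M(R) = 3 - R/9
Z(o) = -331
(M(389) - 290482) + Z(-113) = ((3 - ⅑*389) - 290482) - 331 = ((3 - 389/9) - 290482) - 331 = (-362/9 - 290482) - 331 = -2614700/9 - 331 = -2617679/9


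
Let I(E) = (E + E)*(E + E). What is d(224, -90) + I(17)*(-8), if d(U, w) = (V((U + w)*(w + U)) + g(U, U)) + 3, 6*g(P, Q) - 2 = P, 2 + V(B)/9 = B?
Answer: 457136/3 ≈ 1.5238e+5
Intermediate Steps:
V(B) = -18 + 9*B
I(E) = 4*E² (I(E) = (2*E)*(2*E) = 4*E²)
g(P, Q) = ⅓ + P/6
d(U, w) = -44/3 + 9*(U + w)² + U/6 (d(U, w) = ((-18 + 9*((U + w)*(w + U))) + (⅓ + U/6)) + 3 = ((-18 + 9*((U + w)*(U + w))) + (⅓ + U/6)) + 3 = ((-18 + 9*(U + w)²) + (⅓ + U/6)) + 3 = (-53/3 + 9*(U + w)² + U/6) + 3 = -44/3 + 9*(U + w)² + U/6)
d(224, -90) + I(17)*(-8) = (-44/3 + 9*224² + 9*(-90)² + (⅙)*224 + 18*224*(-90)) + (4*17²)*(-8) = (-44/3 + 9*50176 + 9*8100 + 112/3 - 362880) + (4*289)*(-8) = (-44/3 + 451584 + 72900 + 112/3 - 362880) + 1156*(-8) = 484880/3 - 9248 = 457136/3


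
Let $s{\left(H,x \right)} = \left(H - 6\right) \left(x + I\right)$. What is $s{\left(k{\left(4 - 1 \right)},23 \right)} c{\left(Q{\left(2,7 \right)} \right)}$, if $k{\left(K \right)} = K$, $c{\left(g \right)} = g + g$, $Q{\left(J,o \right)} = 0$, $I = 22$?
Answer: $0$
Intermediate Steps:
$c{\left(g \right)} = 2 g$
$s{\left(H,x \right)} = \left(-6 + H\right) \left(22 + x\right)$ ($s{\left(H,x \right)} = \left(H - 6\right) \left(x + 22\right) = \left(-6 + H\right) \left(22 + x\right)$)
$s{\left(k{\left(4 - 1 \right)},23 \right)} c{\left(Q{\left(2,7 \right)} \right)} = \left(-132 - 138 + 22 \left(4 - 1\right) + \left(4 - 1\right) 23\right) 2 \cdot 0 = \left(-132 - 138 + 22 \left(4 - 1\right) + \left(4 - 1\right) 23\right) 0 = \left(-132 - 138 + 22 \cdot 3 + 3 \cdot 23\right) 0 = \left(-132 - 138 + 66 + 69\right) 0 = \left(-135\right) 0 = 0$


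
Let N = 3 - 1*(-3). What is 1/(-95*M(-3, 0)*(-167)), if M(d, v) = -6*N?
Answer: -1/571140 ≈ -1.7509e-6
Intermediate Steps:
N = 6 (N = 3 + 3 = 6)
M(d, v) = -36 (M(d, v) = -6*6 = -36)
1/(-95*M(-3, 0)*(-167)) = 1/(-95*(-36)*(-167)) = 1/(3420*(-167)) = 1/(-571140) = -1/571140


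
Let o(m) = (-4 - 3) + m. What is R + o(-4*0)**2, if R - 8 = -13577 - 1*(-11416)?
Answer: -2104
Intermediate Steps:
o(m) = -7 + m
R = -2153 (R = 8 + (-13577 - 1*(-11416)) = 8 + (-13577 + 11416) = 8 - 2161 = -2153)
R + o(-4*0)**2 = -2153 + (-7 - 4*0)**2 = -2153 + (-7 + 0)**2 = -2153 + (-7)**2 = -2153 + 49 = -2104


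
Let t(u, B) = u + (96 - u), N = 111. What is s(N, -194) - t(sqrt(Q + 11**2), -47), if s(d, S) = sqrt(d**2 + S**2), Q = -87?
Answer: -96 + sqrt(49957) ≈ 127.51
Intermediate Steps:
s(d, S) = sqrt(S**2 + d**2)
t(u, B) = 96
s(N, -194) - t(sqrt(Q + 11**2), -47) = sqrt((-194)**2 + 111**2) - 1*96 = sqrt(37636 + 12321) - 96 = sqrt(49957) - 96 = -96 + sqrt(49957)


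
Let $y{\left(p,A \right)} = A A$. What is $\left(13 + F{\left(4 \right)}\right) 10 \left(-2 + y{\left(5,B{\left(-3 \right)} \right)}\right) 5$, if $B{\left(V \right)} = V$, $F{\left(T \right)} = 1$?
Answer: $4900$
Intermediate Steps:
$y{\left(p,A \right)} = A^{2}$
$\left(13 + F{\left(4 \right)}\right) 10 \left(-2 + y{\left(5,B{\left(-3 \right)} \right)}\right) 5 = \left(13 + 1\right) 10 \left(-2 + \left(-3\right)^{2}\right) 5 = 14 \cdot 10 \left(-2 + 9\right) 5 = 140 \cdot 7 \cdot 5 = 140 \cdot 35 = 4900$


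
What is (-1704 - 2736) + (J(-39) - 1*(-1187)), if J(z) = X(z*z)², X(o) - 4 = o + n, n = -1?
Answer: 2319323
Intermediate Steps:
X(o) = 3 + o (X(o) = 4 + (o - 1) = 4 + (-1 + o) = 3 + o)
J(z) = (3 + z²)² (J(z) = (3 + z*z)² = (3 + z²)²)
(-1704 - 2736) + (J(-39) - 1*(-1187)) = (-1704 - 2736) + ((3 + (-39)²)² - 1*(-1187)) = -4440 + ((3 + 1521)² + 1187) = -4440 + (1524² + 1187) = -4440 + (2322576 + 1187) = -4440 + 2323763 = 2319323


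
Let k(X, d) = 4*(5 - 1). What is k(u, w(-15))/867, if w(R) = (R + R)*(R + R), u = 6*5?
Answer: 16/867 ≈ 0.018454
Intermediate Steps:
u = 30
w(R) = 4*R² (w(R) = (2*R)*(2*R) = 4*R²)
k(X, d) = 16 (k(X, d) = 4*4 = 16)
k(u, w(-15))/867 = 16/867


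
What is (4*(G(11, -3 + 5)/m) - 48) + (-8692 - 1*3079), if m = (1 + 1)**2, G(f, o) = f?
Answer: -11808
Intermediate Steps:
m = 4 (m = 2**2 = 4)
(4*(G(11, -3 + 5)/m) - 48) + (-8692 - 1*3079) = (4*(11/4) - 48) + (-8692 - 1*3079) = (4*(11*(1/4)) - 48) + (-8692 - 3079) = (4*(11/4) - 48) - 11771 = (11 - 48) - 11771 = -37 - 11771 = -11808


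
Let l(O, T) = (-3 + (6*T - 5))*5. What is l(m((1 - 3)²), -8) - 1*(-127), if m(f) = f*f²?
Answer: -153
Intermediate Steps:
m(f) = f³
l(O, T) = -40 + 30*T (l(O, T) = (-3 + (-5 + 6*T))*5 = (-8 + 6*T)*5 = -40 + 30*T)
l(m((1 - 3)²), -8) - 1*(-127) = (-40 + 30*(-8)) - 1*(-127) = (-40 - 240) + 127 = -280 + 127 = -153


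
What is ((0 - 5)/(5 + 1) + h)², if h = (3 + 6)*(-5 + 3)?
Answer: 12769/36 ≈ 354.69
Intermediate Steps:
h = -18 (h = 9*(-2) = -18)
((0 - 5)/(5 + 1) + h)² = ((0 - 5)/(5 + 1) - 18)² = (-5/6 - 18)² = (-5*⅙ - 18)² = (-⅚ - 18)² = (-113/6)² = 12769/36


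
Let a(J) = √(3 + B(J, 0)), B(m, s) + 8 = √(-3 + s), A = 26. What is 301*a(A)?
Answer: 301*√(-5 + I*√3) ≈ 114.91 + 682.8*I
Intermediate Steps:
B(m, s) = -8 + √(-3 + s)
a(J) = √(-5 + I*√3) (a(J) = √(3 + (-8 + √(-3 + 0))) = √(3 + (-8 + √(-3))) = √(3 + (-8 + I*√3)) = √(-5 + I*√3))
301*a(A) = 301*√(-5 + I*√3)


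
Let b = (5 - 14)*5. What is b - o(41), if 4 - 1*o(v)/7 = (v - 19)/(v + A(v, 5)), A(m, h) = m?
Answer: -2916/41 ≈ -71.122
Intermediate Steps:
b = -45 (b = -9*5 = -45)
o(v) = 28 - 7*(-19 + v)/(2*v) (o(v) = 28 - 7*(v - 19)/(v + v) = 28 - 7*(-19 + v)/(2*v))
b - o(41) = -45 - 7*(19 + 7*41)/(2*41) = -45 - 7*(19 + 287)/(2*41) = -45 - 7*306/(2*41) = -45 - 1*1071/41 = -45 - 1071/41 = -2916/41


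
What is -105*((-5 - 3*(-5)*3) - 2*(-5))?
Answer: -5250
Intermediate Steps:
-105*((-5 - 3*(-5)*3) - 2*(-5)) = -105*((-5 + 15*3) + 10) = -105*((-5 + 45) + 10) = -105*(40 + 10) = -105*50 = -5250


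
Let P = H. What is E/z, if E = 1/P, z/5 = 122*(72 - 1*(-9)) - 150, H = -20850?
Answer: -1/1014561000 ≈ -9.8565e-10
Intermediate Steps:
P = -20850
z = 48660 (z = 5*(122*(72 - 1*(-9)) - 150) = 5*(122*(72 + 9) - 150) = 5*(122*81 - 150) = 5*(9882 - 150) = 5*9732 = 48660)
E = -1/20850 (E = 1/(-20850) = -1/20850 ≈ -4.7962e-5)
E/z = -1/20850/48660 = -1/20850*1/48660 = -1/1014561000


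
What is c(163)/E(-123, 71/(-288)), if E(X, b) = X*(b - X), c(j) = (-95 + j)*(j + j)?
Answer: -2128128/1449473 ≈ -1.4682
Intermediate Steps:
c(j) = 2*j*(-95 + j) (c(j) = (-95 + j)*(2*j) = 2*j*(-95 + j))
c(163)/E(-123, 71/(-288)) = (2*163*(-95 + 163))/((-123*(71/(-288) - 1*(-123)))) = (2*163*68)/((-123*(71*(-1/288) + 123))) = 22168/((-123*(-71/288 + 123))) = 22168/((-123*35353/288)) = 22168/(-1449473/96) = 22168*(-96/1449473) = -2128128/1449473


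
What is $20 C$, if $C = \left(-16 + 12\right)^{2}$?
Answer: $320$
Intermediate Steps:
$C = 16$ ($C = \left(-4\right)^{2} = 16$)
$20 C = 20 \cdot 16 = 320$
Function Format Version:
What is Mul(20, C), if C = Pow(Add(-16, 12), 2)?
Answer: 320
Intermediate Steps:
C = 16 (C = Pow(-4, 2) = 16)
Mul(20, C) = Mul(20, 16) = 320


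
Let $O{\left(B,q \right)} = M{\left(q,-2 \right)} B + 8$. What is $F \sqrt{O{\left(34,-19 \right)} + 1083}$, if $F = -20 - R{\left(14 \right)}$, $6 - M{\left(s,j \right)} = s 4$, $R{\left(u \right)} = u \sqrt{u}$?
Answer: $- 60 \sqrt{431} - 42 \sqrt{6034} \approx -4508.1$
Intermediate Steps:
$R{\left(u \right)} = u^{\frac{3}{2}}$
$M{\left(s,j \right)} = 6 - 4 s$ ($M{\left(s,j \right)} = 6 - s 4 = 6 - 4 s$)
$O{\left(B,q \right)} = 8 + B \left(6 - 4 q\right)$ ($O{\left(B,q \right)} = \left(6 - 4 q\right) B + 8 = B \left(6 - 4 q\right) + 8 = 8 + B \left(6 - 4 q\right)$)
$F = -20 - 14 \sqrt{14}$ ($F = -20 - 14^{\frac{3}{2}} = -20 - 14 \sqrt{14} \approx -72.383$)
$F \sqrt{O{\left(34,-19 \right)} + 1083} = \left(-20 - 14 \sqrt{14}\right) \sqrt{\left(8 - 68 \left(-3 + 2 \left(-19\right)\right)\right) + 1083} = \left(-20 - 14 \sqrt{14}\right) \sqrt{\left(8 - 68 \left(-3 - 38\right)\right) + 1083} = \left(-20 - 14 \sqrt{14}\right) \sqrt{\left(8 - 68 \left(-41\right)\right) + 1083} = \left(-20 - 14 \sqrt{14}\right) \sqrt{\left(8 + 2788\right) + 1083} = \left(-20 - 14 \sqrt{14}\right) \sqrt{2796 + 1083} = \left(-20 - 14 \sqrt{14}\right) \sqrt{3879} = \left(-20 - 14 \sqrt{14}\right) 3 \sqrt{431} = 3 \sqrt{431} \left(-20 - 14 \sqrt{14}\right)$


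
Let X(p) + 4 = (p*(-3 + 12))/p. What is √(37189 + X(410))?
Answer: √37194 ≈ 192.86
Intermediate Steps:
X(p) = 5 (X(p) = -4 + (p*(-3 + 12))/p = -4 + (p*9)/p = -4 + (9*p)/p = -4 + 9 = 5)
√(37189 + X(410)) = √(37189 + 5) = √37194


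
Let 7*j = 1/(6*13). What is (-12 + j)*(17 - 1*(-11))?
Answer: -13102/39 ≈ -335.95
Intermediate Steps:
j = 1/546 (j = 1/(7*((6*13))) = (⅐)/78 = (⅐)*(1/78) = 1/546 ≈ 0.0018315)
(-12 + j)*(17 - 1*(-11)) = (-12 + 1/546)*(17 - 1*(-11)) = -6551*(17 + 11)/546 = -6551/546*28 = -13102/39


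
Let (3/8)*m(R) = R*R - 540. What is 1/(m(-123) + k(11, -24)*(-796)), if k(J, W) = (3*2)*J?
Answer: -1/13632 ≈ -7.3357e-5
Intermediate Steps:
m(R) = -1440 + 8*R²/3 (m(R) = 8*(R*R - 540)/3 = 8*(R² - 540)/3 = 8*(-540 + R²)/3 = -1440 + 8*R²/3)
k(J, W) = 6*J
1/(m(-123) + k(11, -24)*(-796)) = 1/((-1440 + (8/3)*(-123)²) + (6*11)*(-796)) = 1/((-1440 + (8/3)*15129) + 66*(-796)) = 1/((-1440 + 40344) - 52536) = 1/(38904 - 52536) = 1/(-13632) = -1/13632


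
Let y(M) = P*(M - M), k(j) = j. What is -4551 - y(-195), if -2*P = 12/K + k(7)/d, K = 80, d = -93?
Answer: -4551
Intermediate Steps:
P = -139/3720 (P = -(12/80 + 7/(-93))/2 = -(12*(1/80) + 7*(-1/93))/2 = -(3/20 - 7/93)/2 = -1/2*139/1860 = -139/3720 ≈ -0.037366)
y(M) = 0 (y(M) = -139*(M - M)/3720 = -139/3720*0 = 0)
-4551 - y(-195) = -4551 - 1*0 = -4551 + 0 = -4551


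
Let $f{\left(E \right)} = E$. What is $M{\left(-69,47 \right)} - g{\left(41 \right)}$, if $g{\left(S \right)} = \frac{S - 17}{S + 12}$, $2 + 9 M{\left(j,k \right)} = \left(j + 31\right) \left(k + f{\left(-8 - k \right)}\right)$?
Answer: $\frac{15790}{477} \approx 33.103$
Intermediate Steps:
$M{\left(j,k \right)} = - \frac{250}{9} - \frac{8 j}{9}$ ($M{\left(j,k \right)} = - \frac{2}{9} + \frac{\left(j + 31\right) \left(k - \left(8 + k\right)\right)}{9} = - \frac{2}{9} + \frac{\left(31 + j\right) \left(-8\right)}{9} = - \frac{2}{9} + \frac{-248 - 8 j}{9} = - \frac{2}{9} - \left(\frac{248}{9} + \frac{8 j}{9}\right) = - \frac{250}{9} - \frac{8 j}{9}$)
$g{\left(S \right)} = \frac{-17 + S}{12 + S}$
$M{\left(-69,47 \right)} - g{\left(41 \right)} = \left(- \frac{250}{9} - - \frac{184}{3}\right) - \frac{-17 + 41}{12 + 41} = \left(- \frac{250}{9} + \frac{184}{3}\right) - \frac{1}{53} \cdot 24 = \frac{302}{9} - \frac{1}{53} \cdot 24 = \frac{302}{9} - \frac{24}{53} = \frac{15790}{477}$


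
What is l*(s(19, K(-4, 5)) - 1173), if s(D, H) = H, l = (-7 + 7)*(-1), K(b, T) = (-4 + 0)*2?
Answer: 0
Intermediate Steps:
K(b, T) = -8 (K(b, T) = -4*2 = -8)
l = 0 (l = 0*(-1) = 0)
l*(s(19, K(-4, 5)) - 1173) = 0*(-8 - 1173) = 0*(-1181) = 0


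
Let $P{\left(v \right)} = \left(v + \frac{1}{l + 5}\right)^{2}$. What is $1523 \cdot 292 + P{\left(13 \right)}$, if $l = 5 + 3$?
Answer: $\frac{75185904}{169} \approx 4.4489 \cdot 10^{5}$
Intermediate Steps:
$l = 8$
$P{\left(v \right)} = \left(\frac{1}{13} + v\right)^{2}$ ($P{\left(v \right)} = \left(v + \frac{1}{8 + 5}\right)^{2} = \left(v + \frac{1}{13}\right)^{2} = \left(\frac{1}{13} + v\right)^{2}$)
$1523 \cdot 292 + P{\left(13 \right)} = 1523 \cdot 292 + \frac{\left(1 + 13 \cdot 13\right)^{2}}{169} = 444716 + \frac{\left(1 + 169\right)^{2}}{169} = 444716 + \frac{170^{2}}{169} = 444716 + \frac{1}{169} \cdot 28900 = 444716 + \frac{28900}{169} = \frac{75185904}{169}$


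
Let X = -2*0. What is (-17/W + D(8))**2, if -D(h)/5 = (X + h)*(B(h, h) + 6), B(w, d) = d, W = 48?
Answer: 723448609/2304 ≈ 3.1400e+5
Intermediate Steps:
X = 0
D(h) = -5*h*(6 + h) (D(h) = -5*(0 + h)*(h + 6) = -5*h*(6 + h))
(-17/W + D(8))**2 = (-17/48 + 5*8*(-6 - 1*8))**2 = (-17*1/48 + 5*8*(-6 - 8))**2 = (-17/48 + 5*8*(-14))**2 = (-17/48 - 560)**2 = (-26897/48)**2 = 723448609/2304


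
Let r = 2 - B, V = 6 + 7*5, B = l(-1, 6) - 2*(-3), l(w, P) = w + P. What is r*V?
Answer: -369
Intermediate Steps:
l(w, P) = P + w
B = 11 (B = (6 - 1) - 2*(-3) = 5 + 6 = 11)
V = 41 (V = 6 + 35 = 41)
r = -9 (r = 2 - 1*11 = 2 - 11 = -9)
r*V = -9*41 = -369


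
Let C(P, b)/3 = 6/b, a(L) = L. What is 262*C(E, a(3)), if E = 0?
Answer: 1572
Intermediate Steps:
C(P, b) = 18/b (C(P, b) = 3*(6/b) = 18/b)
262*C(E, a(3)) = 262*(18/3) = 262*(18*(⅓)) = 262*6 = 1572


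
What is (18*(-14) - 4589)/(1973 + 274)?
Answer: -4841/2247 ≈ -2.1544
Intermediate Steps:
(18*(-14) - 4589)/(1973 + 274) = (-252 - 4589)/2247 = -4841*1/2247 = -4841/2247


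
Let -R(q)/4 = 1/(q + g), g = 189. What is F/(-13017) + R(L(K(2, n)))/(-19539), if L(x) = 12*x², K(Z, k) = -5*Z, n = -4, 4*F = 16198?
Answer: -73268030431/235518064938 ≈ -0.31109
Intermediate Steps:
F = 8099/2 (F = (¼)*16198 = 8099/2 ≈ 4049.5)
R(q) = -4/(189 + q) (R(q) = -4/(q + 189) = -4/(189 + q))
F/(-13017) + R(L(K(2, n)))/(-19539) = (8099/2)/(-13017) - 4/(189 + 12*(-5*2)²)/(-19539) = (8099/2)*(-1/13017) - 4/(189 + 12*(-10)²)*(-1/19539) = -8099/26034 - 4/(189 + 12*100)*(-1/19539) = -8099/26034 - 4/(189 + 1200)*(-1/19539) = -8099/26034 - 4/1389*(-1/19539) = -8099/26034 + 4/27139671 = -73268030431/235518064938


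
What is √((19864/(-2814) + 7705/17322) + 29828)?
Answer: √218689064135666362/2708006 ≈ 172.69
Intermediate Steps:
√((19864/(-2814) + 7705/17322) + 29828) = √((19864*(-1/2814) + 7705*(1/17322)) + 29828) = √((-9932/1407 + 7705/17322) + 29828) = √(-17911241/2708006 + 29828) = √(80756491727/2708006) = √218689064135666362/2708006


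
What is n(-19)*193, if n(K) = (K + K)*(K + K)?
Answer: 278692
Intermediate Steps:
n(K) = 4*K² (n(K) = (2*K)*(2*K) = 4*K²)
n(-19)*193 = (4*(-19)²)*193 = (4*361)*193 = 1444*193 = 278692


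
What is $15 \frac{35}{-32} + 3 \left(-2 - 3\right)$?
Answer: $- \frac{1005}{32} \approx -31.406$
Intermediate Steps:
$15 \frac{35}{-32} + 3 \left(-2 - 3\right) = 15 \cdot 35 \left(- \frac{1}{32}\right) + 3 \left(-5\right) = 15 \left(- \frac{35}{32}\right) - 15 = - \frac{525}{32} - 15 = - \frac{1005}{32}$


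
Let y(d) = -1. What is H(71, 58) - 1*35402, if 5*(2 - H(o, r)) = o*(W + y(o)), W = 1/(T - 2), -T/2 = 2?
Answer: -1061503/30 ≈ -35383.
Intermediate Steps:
T = -4 (T = -2*2 = -4)
W = -1/6 (W = 1/(-4 - 2) = 1/(-6) = -1/6 ≈ -0.16667)
H(o, r) = 2 + 7*o/30 (H(o, r) = 2 - o*(-1/6 - 1)/5 = 2 - o*(-7)/(5*6) = 2 - (-7)*o/30 = 2 + 7*o/30)
H(71, 58) - 1*35402 = (2 + (7/30)*71) - 1*35402 = (2 + 497/30) - 35402 = 557/30 - 35402 = -1061503/30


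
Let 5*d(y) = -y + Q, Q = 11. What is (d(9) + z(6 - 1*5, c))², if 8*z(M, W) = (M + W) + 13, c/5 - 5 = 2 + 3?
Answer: 1764/25 ≈ 70.560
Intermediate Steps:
c = 50 (c = 25 + 5*(2 + 3) = 25 + 5*5 = 25 + 25 = 50)
d(y) = 11/5 - y/5 (d(y) = (-y + 11)/5 = (11 - y)/5 = 11/5 - y/5)
z(M, W) = 13/8 + M/8 + W/8 (z(M, W) = ((M + W) + 13)/8 = (13 + M + W)/8 = 13/8 + M/8 + W/8)
(d(9) + z(6 - 1*5, c))² = ((11/5 - ⅕*9) + (13/8 + (6 - 1*5)/8 + (⅛)*50))² = ((11/5 - 9/5) + (13/8 + (6 - 5)/8 + 25/4))² = (⅖ + (13/8 + (⅛)*1 + 25/4))² = (⅖ + (13/8 + ⅛ + 25/4))² = (⅖ + 8)² = (42/5)² = 1764/25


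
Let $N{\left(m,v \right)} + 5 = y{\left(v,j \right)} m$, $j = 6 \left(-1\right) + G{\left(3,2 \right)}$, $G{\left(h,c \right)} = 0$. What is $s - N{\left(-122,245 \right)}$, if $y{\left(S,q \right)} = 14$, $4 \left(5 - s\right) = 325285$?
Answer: $- \frac{318413}{4} \approx -79603.0$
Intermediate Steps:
$s = - \frac{325265}{4}$ ($s = 5 - \frac{325285}{4} = - \frac{325265}{4} \approx -81316.0$)
$j = -6$ ($j = 6 \left(-1\right) + 0 = -6 + 0 = -6$)
$N{\left(m,v \right)} = -5 + 14 m$
$s - N{\left(-122,245 \right)} = - \frac{325265}{4} - \left(-5 + 14 \left(-122\right)\right) = - \frac{325265}{4} - \left(-5 - 1708\right) = - \frac{325265}{4} - -1713 = - \frac{325265}{4} + 1713 = - \frac{318413}{4}$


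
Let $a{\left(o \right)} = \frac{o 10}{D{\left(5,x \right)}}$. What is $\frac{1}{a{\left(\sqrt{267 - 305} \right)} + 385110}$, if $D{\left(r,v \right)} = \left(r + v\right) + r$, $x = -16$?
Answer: $\frac{346599}{133478740985} + \frac{3 i \sqrt{38}}{266957481970} \approx 2.5967 \cdot 10^{-6} + 6.9274 \cdot 10^{-11} i$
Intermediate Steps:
$D{\left(r,v \right)} = v + 2 r$
$a{\left(o \right)} = - \frac{5 o}{3}$ ($a{\left(o \right)} = \frac{o 10}{-16 + 2 \cdot 5} = \frac{10 o}{-16 + 10} = \frac{10 o}{-6} = 10 o \left(- \frac{1}{6}\right) = - \frac{5 o}{3}$)
$\frac{1}{a{\left(\sqrt{267 - 305} \right)} + 385110} = \frac{1}{- \frac{5 \sqrt{267 - 305}}{3} + 385110} = \frac{1}{- \frac{5 \sqrt{-38}}{3} + 385110} = \frac{1}{- \frac{5 i \sqrt{38}}{3} + 385110} = \frac{1}{385110 - \frac{5 i \sqrt{38}}{3}}$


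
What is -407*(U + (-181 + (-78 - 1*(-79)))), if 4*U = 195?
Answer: 213675/4 ≈ 53419.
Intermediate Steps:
U = 195/4 (U = (¼)*195 = 195/4 ≈ 48.750)
-407*(U + (-181 + (-78 - 1*(-79)))) = -407*(195/4 + (-181 + (-78 - 1*(-79)))) = -407*(195/4 + (-181 + (-78 + 79))) = -407*(195/4 + (-181 + 1)) = -407*(195/4 - 180) = -407*(-525/4) = 213675/4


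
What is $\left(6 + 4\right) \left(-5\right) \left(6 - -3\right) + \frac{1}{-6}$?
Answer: $- \frac{2701}{6} \approx -450.17$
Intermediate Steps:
$\left(6 + 4\right) \left(-5\right) \left(6 - -3\right) + \frac{1}{-6} = 10 \left(-5\right) \left(6 + 3\right) - \frac{1}{6} = \left(-50\right) 9 - \frac{1}{6} = -450 - \frac{1}{6} = - \frac{2701}{6}$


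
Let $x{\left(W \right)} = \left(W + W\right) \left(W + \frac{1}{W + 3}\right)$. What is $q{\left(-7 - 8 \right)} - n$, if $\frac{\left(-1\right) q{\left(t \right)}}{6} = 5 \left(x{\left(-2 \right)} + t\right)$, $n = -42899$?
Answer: $43229$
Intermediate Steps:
$x{\left(W \right)} = 2 W \left(W + \frac{1}{3 + W}\right)$
$q{\left(t \right)} = -120 - 30 t$ ($q{\left(t \right)} = - 6 \cdot 5 \left(2 \left(-2\right) \frac{1}{3 - 2} \left(1 + \left(-2\right)^{2} + 3 \left(-2\right)\right) + t\right) = - 6 \cdot 5 \left(2 \left(-2\right) 1^{-1} \left(1 + 4 - 6\right) + t\right) = - 6 \cdot 5 \left(2 \left(-2\right) 1 \left(-1\right) + t\right) = - 6 \cdot 5 \left(4 + t\right) = - 6 \left(20 + 5 t\right) = -120 - 30 t$)
$q{\left(-7 - 8 \right)} - n = \left(-120 - 30 \left(-7 - 8\right)\right) - -42899 = \left(-120 - 30 \left(-7 - 8\right)\right) + 42899 = \left(-120 - -450\right) + 42899 = \left(-120 + 450\right) + 42899 = 330 + 42899 = 43229$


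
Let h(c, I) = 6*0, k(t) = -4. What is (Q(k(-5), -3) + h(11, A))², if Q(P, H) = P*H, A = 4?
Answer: 144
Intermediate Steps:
h(c, I) = 0
Q(P, H) = H*P
(Q(k(-5), -3) + h(11, A))² = (-3*(-4) + 0)² = (12 + 0)² = 12² = 144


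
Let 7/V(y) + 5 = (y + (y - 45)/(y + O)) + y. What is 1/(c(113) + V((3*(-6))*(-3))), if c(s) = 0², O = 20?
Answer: 7631/518 ≈ 14.732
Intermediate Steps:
c(s) = 0
V(y) = 7/(-5 + 2*y + (-45 + y)/(20 + y)) (V(y) = 7/(-5 + ((y + (y - 45)/(y + 20)) + y)) = 7/(-5 + ((y + (-45 + y)/(20 + y)) + y)) = 7/(-5 + (2*y + (-45 + y)/(20 + y))) = 7/(-5 + 2*y + (-45 + y)/(20 + y)))
1/(c(113) + V((3*(-6))*(-3))) = 1/(0 + 7*(20 + (3*(-6))*(-3))/(-145 + 2*((3*(-6))*(-3))² + 36*((3*(-6))*(-3)))) = 1/(0 + 7*(20 - 18*(-3))/(-145 + 2*(-18*(-3))² + 36*(-18*(-3)))) = 1/(0 + 7*(20 + 54)/(-145 + 2*54² + 36*54)) = 1/(0 + 7*74/(-145 + 2*2916 + 1944)) = 1/(0 + 7*74/(-145 + 5832 + 1944)) = 1/(0 + 7*74/7631) = 1/(0 + 7*(1/7631)*74) = 1/(0 + 518/7631) = 1/(518/7631) = 7631/518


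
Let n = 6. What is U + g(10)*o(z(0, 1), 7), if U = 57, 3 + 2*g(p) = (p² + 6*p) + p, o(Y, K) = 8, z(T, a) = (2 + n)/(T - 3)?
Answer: 725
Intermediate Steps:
z(T, a) = 8/(-3 + T) (z(T, a) = (2 + 6)/(T - 3) = 8/(-3 + T))
g(p) = -3/2 + p²/2 + 7*p/2 (g(p) = -3/2 + ((p² + 6*p) + p)/2 = -3/2 + (p² + 7*p)/2 = -3/2 + (p²/2 + 7*p/2) = -3/2 + p²/2 + 7*p/2)
U + g(10)*o(z(0, 1), 7) = 57 + (-3/2 + (½)*10² + (7/2)*10)*8 = 57 + (-3/2 + (½)*100 + 35)*8 = 57 + (-3/2 + 50 + 35)*8 = 57 + (167/2)*8 = 57 + 668 = 725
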